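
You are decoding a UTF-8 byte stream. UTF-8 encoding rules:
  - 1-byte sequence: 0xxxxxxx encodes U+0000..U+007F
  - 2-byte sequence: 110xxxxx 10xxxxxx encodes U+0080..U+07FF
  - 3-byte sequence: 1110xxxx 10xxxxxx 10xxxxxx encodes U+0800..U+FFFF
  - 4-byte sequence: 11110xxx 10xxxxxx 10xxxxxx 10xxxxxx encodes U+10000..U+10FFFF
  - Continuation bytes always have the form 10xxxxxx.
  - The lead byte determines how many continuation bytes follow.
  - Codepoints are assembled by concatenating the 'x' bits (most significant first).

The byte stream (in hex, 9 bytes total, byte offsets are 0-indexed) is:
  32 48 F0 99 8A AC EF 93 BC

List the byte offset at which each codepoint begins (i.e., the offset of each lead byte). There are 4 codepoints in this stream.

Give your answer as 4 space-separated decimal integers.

Byte[0]=32: 1-byte ASCII. cp=U+0032
Byte[1]=48: 1-byte ASCII. cp=U+0048
Byte[2]=F0: 4-byte lead, need 3 cont bytes. acc=0x0
Byte[3]=99: continuation. acc=(acc<<6)|0x19=0x19
Byte[4]=8A: continuation. acc=(acc<<6)|0x0A=0x64A
Byte[5]=AC: continuation. acc=(acc<<6)|0x2C=0x192AC
Completed: cp=U+192AC (starts at byte 2)
Byte[6]=EF: 3-byte lead, need 2 cont bytes. acc=0xF
Byte[7]=93: continuation. acc=(acc<<6)|0x13=0x3D3
Byte[8]=BC: continuation. acc=(acc<<6)|0x3C=0xF4FC
Completed: cp=U+F4FC (starts at byte 6)

Answer: 0 1 2 6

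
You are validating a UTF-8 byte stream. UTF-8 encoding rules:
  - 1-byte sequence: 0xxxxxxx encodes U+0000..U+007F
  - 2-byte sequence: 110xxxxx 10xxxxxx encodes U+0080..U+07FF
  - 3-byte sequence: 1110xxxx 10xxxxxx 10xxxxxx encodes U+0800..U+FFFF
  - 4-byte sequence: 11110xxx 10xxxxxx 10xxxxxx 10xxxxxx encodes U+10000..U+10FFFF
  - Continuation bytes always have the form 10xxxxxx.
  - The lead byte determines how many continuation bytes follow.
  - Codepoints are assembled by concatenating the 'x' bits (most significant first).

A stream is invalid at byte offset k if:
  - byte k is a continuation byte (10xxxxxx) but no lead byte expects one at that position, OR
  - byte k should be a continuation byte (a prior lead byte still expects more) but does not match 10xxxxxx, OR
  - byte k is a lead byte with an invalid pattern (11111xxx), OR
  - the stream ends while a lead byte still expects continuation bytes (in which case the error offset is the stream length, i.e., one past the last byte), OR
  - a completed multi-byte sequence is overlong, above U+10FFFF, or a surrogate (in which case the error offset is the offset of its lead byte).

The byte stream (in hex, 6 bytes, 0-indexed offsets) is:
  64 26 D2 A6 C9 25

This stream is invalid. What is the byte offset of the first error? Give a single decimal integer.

Byte[0]=64: 1-byte ASCII. cp=U+0064
Byte[1]=26: 1-byte ASCII. cp=U+0026
Byte[2]=D2: 2-byte lead, need 1 cont bytes. acc=0x12
Byte[3]=A6: continuation. acc=(acc<<6)|0x26=0x4A6
Completed: cp=U+04A6 (starts at byte 2)
Byte[4]=C9: 2-byte lead, need 1 cont bytes. acc=0x9
Byte[5]=25: expected 10xxxxxx continuation. INVALID

Answer: 5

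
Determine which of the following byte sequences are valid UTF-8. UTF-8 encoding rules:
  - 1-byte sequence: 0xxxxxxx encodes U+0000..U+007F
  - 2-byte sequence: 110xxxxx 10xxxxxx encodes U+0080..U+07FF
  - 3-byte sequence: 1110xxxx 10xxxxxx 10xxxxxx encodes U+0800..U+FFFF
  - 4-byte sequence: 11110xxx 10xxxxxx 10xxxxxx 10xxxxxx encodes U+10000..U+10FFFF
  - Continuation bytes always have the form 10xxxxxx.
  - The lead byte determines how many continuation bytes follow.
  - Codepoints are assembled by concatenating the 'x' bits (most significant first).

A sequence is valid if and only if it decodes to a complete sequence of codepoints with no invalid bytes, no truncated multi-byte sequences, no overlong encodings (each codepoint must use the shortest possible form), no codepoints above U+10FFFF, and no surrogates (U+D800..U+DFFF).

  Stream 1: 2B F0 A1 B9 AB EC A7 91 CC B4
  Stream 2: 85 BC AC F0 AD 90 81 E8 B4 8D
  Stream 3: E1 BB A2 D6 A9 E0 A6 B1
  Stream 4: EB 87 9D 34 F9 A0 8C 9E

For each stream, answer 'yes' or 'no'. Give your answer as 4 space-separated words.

Answer: yes no yes no

Derivation:
Stream 1: decodes cleanly. VALID
Stream 2: error at byte offset 0. INVALID
Stream 3: decodes cleanly. VALID
Stream 4: error at byte offset 4. INVALID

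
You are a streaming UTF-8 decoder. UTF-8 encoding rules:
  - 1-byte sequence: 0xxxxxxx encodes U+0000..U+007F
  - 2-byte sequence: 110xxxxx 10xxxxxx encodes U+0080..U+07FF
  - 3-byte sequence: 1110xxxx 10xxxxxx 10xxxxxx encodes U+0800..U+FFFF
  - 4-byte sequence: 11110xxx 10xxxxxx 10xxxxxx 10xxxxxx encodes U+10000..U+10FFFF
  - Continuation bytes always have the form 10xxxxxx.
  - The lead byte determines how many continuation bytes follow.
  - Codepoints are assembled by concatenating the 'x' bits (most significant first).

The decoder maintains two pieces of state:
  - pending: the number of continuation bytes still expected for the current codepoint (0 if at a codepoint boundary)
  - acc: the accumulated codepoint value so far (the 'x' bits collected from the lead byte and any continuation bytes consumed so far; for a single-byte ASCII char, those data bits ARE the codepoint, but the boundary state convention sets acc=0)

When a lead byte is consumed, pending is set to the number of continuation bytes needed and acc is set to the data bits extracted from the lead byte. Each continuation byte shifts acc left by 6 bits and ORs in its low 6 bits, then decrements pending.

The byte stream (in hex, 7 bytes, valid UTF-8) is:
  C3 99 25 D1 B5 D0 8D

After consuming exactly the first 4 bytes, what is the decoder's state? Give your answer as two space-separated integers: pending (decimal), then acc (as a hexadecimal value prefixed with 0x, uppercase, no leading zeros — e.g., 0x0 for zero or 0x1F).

Byte[0]=C3: 2-byte lead. pending=1, acc=0x3
Byte[1]=99: continuation. acc=(acc<<6)|0x19=0xD9, pending=0
Byte[2]=25: 1-byte. pending=0, acc=0x0
Byte[3]=D1: 2-byte lead. pending=1, acc=0x11

Answer: 1 0x11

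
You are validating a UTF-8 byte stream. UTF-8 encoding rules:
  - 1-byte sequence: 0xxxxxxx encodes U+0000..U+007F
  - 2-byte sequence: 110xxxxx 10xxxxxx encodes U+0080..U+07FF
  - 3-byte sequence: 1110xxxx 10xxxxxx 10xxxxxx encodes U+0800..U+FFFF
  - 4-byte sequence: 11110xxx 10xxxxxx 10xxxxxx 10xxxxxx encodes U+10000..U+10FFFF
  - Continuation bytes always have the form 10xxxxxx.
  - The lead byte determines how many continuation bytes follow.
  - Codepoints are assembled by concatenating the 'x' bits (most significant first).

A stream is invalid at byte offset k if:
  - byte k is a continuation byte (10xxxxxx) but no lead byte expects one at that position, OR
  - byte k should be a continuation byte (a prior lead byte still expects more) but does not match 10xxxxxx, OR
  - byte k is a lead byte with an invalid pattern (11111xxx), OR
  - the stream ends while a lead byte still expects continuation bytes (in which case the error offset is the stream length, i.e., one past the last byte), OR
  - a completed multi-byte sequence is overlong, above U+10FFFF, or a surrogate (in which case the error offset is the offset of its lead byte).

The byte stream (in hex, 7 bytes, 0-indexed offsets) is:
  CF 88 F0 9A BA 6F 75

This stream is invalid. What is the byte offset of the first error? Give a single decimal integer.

Answer: 5

Derivation:
Byte[0]=CF: 2-byte lead, need 1 cont bytes. acc=0xF
Byte[1]=88: continuation. acc=(acc<<6)|0x08=0x3C8
Completed: cp=U+03C8 (starts at byte 0)
Byte[2]=F0: 4-byte lead, need 3 cont bytes. acc=0x0
Byte[3]=9A: continuation. acc=(acc<<6)|0x1A=0x1A
Byte[4]=BA: continuation. acc=(acc<<6)|0x3A=0x6BA
Byte[5]=6F: expected 10xxxxxx continuation. INVALID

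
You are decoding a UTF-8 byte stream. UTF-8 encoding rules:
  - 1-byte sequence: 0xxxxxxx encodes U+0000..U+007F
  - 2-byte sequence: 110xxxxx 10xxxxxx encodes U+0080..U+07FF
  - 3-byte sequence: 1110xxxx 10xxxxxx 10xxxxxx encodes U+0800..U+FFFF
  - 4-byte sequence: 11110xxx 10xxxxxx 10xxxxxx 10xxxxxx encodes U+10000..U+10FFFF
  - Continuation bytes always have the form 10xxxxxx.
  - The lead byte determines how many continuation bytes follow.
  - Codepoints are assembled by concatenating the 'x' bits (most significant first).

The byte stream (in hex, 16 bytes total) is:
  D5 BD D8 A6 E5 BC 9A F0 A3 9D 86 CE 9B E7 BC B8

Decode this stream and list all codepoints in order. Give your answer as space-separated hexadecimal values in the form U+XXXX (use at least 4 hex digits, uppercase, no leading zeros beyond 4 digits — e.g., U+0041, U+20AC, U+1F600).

Byte[0]=D5: 2-byte lead, need 1 cont bytes. acc=0x15
Byte[1]=BD: continuation. acc=(acc<<6)|0x3D=0x57D
Completed: cp=U+057D (starts at byte 0)
Byte[2]=D8: 2-byte lead, need 1 cont bytes. acc=0x18
Byte[3]=A6: continuation. acc=(acc<<6)|0x26=0x626
Completed: cp=U+0626 (starts at byte 2)
Byte[4]=E5: 3-byte lead, need 2 cont bytes. acc=0x5
Byte[5]=BC: continuation. acc=(acc<<6)|0x3C=0x17C
Byte[6]=9A: continuation. acc=(acc<<6)|0x1A=0x5F1A
Completed: cp=U+5F1A (starts at byte 4)
Byte[7]=F0: 4-byte lead, need 3 cont bytes. acc=0x0
Byte[8]=A3: continuation. acc=(acc<<6)|0x23=0x23
Byte[9]=9D: continuation. acc=(acc<<6)|0x1D=0x8DD
Byte[10]=86: continuation. acc=(acc<<6)|0x06=0x23746
Completed: cp=U+23746 (starts at byte 7)
Byte[11]=CE: 2-byte lead, need 1 cont bytes. acc=0xE
Byte[12]=9B: continuation. acc=(acc<<6)|0x1B=0x39B
Completed: cp=U+039B (starts at byte 11)
Byte[13]=E7: 3-byte lead, need 2 cont bytes. acc=0x7
Byte[14]=BC: continuation. acc=(acc<<6)|0x3C=0x1FC
Byte[15]=B8: continuation. acc=(acc<<6)|0x38=0x7F38
Completed: cp=U+7F38 (starts at byte 13)

Answer: U+057D U+0626 U+5F1A U+23746 U+039B U+7F38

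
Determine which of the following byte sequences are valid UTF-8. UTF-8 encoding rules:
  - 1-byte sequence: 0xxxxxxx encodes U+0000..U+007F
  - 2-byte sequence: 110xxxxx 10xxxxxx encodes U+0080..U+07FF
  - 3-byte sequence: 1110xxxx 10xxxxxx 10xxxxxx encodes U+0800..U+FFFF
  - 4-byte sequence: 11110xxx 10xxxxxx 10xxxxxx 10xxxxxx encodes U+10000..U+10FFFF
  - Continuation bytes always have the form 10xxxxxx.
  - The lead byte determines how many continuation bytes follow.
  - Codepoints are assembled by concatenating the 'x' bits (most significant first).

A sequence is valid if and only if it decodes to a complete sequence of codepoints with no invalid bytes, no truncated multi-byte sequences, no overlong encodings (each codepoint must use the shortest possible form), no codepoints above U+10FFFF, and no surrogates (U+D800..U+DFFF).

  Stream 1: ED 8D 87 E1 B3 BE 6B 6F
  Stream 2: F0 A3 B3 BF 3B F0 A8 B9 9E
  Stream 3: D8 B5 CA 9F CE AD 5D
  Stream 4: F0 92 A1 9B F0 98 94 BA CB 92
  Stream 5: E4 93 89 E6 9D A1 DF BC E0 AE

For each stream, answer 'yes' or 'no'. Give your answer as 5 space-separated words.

Stream 1: decodes cleanly. VALID
Stream 2: decodes cleanly. VALID
Stream 3: decodes cleanly. VALID
Stream 4: decodes cleanly. VALID
Stream 5: error at byte offset 10. INVALID

Answer: yes yes yes yes no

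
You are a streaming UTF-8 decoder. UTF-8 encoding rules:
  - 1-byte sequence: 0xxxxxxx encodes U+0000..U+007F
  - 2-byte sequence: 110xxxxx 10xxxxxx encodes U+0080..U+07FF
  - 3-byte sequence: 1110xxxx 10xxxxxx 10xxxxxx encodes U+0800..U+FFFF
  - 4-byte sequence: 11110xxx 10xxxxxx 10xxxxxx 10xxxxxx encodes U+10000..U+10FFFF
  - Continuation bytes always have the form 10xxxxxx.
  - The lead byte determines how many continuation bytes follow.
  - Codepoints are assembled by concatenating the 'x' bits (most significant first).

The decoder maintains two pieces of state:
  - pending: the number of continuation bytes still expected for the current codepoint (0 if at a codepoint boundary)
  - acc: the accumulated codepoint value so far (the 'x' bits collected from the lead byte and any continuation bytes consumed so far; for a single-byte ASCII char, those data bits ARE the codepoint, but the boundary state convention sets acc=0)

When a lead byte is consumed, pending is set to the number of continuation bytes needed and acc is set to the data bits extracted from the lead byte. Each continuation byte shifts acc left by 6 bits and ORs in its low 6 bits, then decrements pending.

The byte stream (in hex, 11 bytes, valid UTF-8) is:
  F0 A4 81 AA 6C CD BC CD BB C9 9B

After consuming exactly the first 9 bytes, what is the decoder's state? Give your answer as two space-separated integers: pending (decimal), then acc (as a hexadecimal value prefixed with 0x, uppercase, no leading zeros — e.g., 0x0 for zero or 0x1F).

Answer: 0 0x37B

Derivation:
Byte[0]=F0: 4-byte lead. pending=3, acc=0x0
Byte[1]=A4: continuation. acc=(acc<<6)|0x24=0x24, pending=2
Byte[2]=81: continuation. acc=(acc<<6)|0x01=0x901, pending=1
Byte[3]=AA: continuation. acc=(acc<<6)|0x2A=0x2406A, pending=0
Byte[4]=6C: 1-byte. pending=0, acc=0x0
Byte[5]=CD: 2-byte lead. pending=1, acc=0xD
Byte[6]=BC: continuation. acc=(acc<<6)|0x3C=0x37C, pending=0
Byte[7]=CD: 2-byte lead. pending=1, acc=0xD
Byte[8]=BB: continuation. acc=(acc<<6)|0x3B=0x37B, pending=0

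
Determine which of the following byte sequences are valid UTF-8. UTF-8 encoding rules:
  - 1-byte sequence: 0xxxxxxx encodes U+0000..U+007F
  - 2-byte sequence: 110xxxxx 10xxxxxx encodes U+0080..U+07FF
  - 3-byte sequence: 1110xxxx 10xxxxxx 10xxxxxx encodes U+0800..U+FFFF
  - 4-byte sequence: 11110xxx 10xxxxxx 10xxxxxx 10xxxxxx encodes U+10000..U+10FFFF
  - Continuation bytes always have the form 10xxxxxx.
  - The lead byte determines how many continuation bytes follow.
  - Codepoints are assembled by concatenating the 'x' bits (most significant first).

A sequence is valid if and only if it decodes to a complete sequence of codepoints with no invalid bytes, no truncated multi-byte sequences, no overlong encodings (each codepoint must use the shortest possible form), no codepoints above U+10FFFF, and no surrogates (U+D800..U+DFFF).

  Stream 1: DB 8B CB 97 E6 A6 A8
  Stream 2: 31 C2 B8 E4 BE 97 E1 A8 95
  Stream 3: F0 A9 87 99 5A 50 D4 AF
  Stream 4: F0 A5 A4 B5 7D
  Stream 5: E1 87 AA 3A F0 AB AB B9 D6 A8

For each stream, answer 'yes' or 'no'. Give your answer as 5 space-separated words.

Stream 1: decodes cleanly. VALID
Stream 2: decodes cleanly. VALID
Stream 3: decodes cleanly. VALID
Stream 4: decodes cleanly. VALID
Stream 5: decodes cleanly. VALID

Answer: yes yes yes yes yes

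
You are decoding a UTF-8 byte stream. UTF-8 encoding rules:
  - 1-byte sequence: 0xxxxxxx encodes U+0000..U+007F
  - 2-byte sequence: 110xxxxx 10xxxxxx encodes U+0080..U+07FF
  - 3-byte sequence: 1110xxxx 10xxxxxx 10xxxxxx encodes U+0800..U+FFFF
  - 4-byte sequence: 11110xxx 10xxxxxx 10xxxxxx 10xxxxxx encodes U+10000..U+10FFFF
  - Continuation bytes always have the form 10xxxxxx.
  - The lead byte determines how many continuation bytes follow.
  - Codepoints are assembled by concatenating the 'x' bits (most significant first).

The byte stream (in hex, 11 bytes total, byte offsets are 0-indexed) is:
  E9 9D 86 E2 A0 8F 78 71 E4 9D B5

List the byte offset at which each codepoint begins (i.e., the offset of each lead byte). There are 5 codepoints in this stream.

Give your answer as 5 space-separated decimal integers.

Byte[0]=E9: 3-byte lead, need 2 cont bytes. acc=0x9
Byte[1]=9D: continuation. acc=(acc<<6)|0x1D=0x25D
Byte[2]=86: continuation. acc=(acc<<6)|0x06=0x9746
Completed: cp=U+9746 (starts at byte 0)
Byte[3]=E2: 3-byte lead, need 2 cont bytes. acc=0x2
Byte[4]=A0: continuation. acc=(acc<<6)|0x20=0xA0
Byte[5]=8F: continuation. acc=(acc<<6)|0x0F=0x280F
Completed: cp=U+280F (starts at byte 3)
Byte[6]=78: 1-byte ASCII. cp=U+0078
Byte[7]=71: 1-byte ASCII. cp=U+0071
Byte[8]=E4: 3-byte lead, need 2 cont bytes. acc=0x4
Byte[9]=9D: continuation. acc=(acc<<6)|0x1D=0x11D
Byte[10]=B5: continuation. acc=(acc<<6)|0x35=0x4775
Completed: cp=U+4775 (starts at byte 8)

Answer: 0 3 6 7 8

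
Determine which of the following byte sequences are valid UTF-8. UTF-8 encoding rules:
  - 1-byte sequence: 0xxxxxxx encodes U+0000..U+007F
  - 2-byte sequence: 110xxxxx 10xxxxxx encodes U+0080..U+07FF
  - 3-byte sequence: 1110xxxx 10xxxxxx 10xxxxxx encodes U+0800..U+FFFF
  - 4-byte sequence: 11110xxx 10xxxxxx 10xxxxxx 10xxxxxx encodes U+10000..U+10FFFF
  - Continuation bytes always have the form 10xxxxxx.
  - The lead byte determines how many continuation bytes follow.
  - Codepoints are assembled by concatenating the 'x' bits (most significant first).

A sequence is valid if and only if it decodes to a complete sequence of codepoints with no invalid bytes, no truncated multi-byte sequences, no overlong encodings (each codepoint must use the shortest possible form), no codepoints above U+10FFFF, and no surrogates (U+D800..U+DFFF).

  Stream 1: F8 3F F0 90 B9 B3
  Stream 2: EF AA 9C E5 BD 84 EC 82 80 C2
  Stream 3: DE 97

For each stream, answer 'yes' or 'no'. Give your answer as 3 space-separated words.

Answer: no no yes

Derivation:
Stream 1: error at byte offset 0. INVALID
Stream 2: error at byte offset 10. INVALID
Stream 3: decodes cleanly. VALID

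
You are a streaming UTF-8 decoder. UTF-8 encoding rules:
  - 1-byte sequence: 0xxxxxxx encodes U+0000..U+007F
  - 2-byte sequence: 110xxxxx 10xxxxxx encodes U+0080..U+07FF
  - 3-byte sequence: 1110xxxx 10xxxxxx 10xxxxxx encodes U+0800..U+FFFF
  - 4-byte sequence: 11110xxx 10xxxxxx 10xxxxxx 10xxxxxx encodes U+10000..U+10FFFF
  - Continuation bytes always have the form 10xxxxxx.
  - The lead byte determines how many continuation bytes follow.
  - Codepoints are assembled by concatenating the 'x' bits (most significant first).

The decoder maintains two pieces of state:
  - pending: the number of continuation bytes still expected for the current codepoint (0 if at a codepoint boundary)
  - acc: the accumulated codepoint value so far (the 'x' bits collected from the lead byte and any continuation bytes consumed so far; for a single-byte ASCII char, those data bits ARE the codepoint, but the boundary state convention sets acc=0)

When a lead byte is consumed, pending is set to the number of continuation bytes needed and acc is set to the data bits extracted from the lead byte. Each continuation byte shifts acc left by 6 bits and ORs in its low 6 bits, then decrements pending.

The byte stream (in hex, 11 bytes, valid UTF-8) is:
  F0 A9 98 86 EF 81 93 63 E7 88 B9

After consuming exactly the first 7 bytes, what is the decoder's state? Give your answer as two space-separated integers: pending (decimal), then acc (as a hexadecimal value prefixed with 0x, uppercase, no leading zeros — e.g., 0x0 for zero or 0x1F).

Byte[0]=F0: 4-byte lead. pending=3, acc=0x0
Byte[1]=A9: continuation. acc=(acc<<6)|0x29=0x29, pending=2
Byte[2]=98: continuation. acc=(acc<<6)|0x18=0xA58, pending=1
Byte[3]=86: continuation. acc=(acc<<6)|0x06=0x29606, pending=0
Byte[4]=EF: 3-byte lead. pending=2, acc=0xF
Byte[5]=81: continuation. acc=(acc<<6)|0x01=0x3C1, pending=1
Byte[6]=93: continuation. acc=(acc<<6)|0x13=0xF053, pending=0

Answer: 0 0xF053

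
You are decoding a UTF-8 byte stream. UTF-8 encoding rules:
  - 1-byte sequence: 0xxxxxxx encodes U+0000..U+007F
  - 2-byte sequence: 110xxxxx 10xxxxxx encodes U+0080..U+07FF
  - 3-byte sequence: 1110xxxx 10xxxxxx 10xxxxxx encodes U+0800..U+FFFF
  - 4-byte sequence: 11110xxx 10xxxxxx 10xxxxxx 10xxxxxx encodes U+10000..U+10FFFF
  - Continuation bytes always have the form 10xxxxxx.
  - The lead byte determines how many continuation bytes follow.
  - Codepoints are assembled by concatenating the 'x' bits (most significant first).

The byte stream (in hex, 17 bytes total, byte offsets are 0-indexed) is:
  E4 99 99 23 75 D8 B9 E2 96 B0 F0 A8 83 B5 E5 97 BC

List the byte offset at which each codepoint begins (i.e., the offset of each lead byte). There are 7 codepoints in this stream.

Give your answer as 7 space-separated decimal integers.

Answer: 0 3 4 5 7 10 14

Derivation:
Byte[0]=E4: 3-byte lead, need 2 cont bytes. acc=0x4
Byte[1]=99: continuation. acc=(acc<<6)|0x19=0x119
Byte[2]=99: continuation. acc=(acc<<6)|0x19=0x4659
Completed: cp=U+4659 (starts at byte 0)
Byte[3]=23: 1-byte ASCII. cp=U+0023
Byte[4]=75: 1-byte ASCII. cp=U+0075
Byte[5]=D8: 2-byte lead, need 1 cont bytes. acc=0x18
Byte[6]=B9: continuation. acc=(acc<<6)|0x39=0x639
Completed: cp=U+0639 (starts at byte 5)
Byte[7]=E2: 3-byte lead, need 2 cont bytes. acc=0x2
Byte[8]=96: continuation. acc=(acc<<6)|0x16=0x96
Byte[9]=B0: continuation. acc=(acc<<6)|0x30=0x25B0
Completed: cp=U+25B0 (starts at byte 7)
Byte[10]=F0: 4-byte lead, need 3 cont bytes. acc=0x0
Byte[11]=A8: continuation. acc=(acc<<6)|0x28=0x28
Byte[12]=83: continuation. acc=(acc<<6)|0x03=0xA03
Byte[13]=B5: continuation. acc=(acc<<6)|0x35=0x280F5
Completed: cp=U+280F5 (starts at byte 10)
Byte[14]=E5: 3-byte lead, need 2 cont bytes. acc=0x5
Byte[15]=97: continuation. acc=(acc<<6)|0x17=0x157
Byte[16]=BC: continuation. acc=(acc<<6)|0x3C=0x55FC
Completed: cp=U+55FC (starts at byte 14)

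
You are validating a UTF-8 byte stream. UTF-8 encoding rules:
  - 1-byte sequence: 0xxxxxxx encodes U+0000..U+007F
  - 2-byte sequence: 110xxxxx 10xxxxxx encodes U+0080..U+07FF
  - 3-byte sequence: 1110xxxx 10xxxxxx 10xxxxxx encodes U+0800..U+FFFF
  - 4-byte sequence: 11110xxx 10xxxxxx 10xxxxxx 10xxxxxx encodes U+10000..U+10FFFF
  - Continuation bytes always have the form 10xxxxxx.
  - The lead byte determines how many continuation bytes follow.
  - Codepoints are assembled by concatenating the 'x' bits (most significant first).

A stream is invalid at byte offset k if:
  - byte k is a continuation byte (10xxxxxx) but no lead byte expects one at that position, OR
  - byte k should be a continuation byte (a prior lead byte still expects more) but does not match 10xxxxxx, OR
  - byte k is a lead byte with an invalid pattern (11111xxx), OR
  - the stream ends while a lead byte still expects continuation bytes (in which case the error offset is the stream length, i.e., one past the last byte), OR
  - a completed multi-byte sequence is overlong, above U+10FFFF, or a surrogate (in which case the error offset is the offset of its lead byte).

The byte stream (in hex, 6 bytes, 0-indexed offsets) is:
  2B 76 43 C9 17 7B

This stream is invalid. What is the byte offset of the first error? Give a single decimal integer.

Byte[0]=2B: 1-byte ASCII. cp=U+002B
Byte[1]=76: 1-byte ASCII. cp=U+0076
Byte[2]=43: 1-byte ASCII. cp=U+0043
Byte[3]=C9: 2-byte lead, need 1 cont bytes. acc=0x9
Byte[4]=17: expected 10xxxxxx continuation. INVALID

Answer: 4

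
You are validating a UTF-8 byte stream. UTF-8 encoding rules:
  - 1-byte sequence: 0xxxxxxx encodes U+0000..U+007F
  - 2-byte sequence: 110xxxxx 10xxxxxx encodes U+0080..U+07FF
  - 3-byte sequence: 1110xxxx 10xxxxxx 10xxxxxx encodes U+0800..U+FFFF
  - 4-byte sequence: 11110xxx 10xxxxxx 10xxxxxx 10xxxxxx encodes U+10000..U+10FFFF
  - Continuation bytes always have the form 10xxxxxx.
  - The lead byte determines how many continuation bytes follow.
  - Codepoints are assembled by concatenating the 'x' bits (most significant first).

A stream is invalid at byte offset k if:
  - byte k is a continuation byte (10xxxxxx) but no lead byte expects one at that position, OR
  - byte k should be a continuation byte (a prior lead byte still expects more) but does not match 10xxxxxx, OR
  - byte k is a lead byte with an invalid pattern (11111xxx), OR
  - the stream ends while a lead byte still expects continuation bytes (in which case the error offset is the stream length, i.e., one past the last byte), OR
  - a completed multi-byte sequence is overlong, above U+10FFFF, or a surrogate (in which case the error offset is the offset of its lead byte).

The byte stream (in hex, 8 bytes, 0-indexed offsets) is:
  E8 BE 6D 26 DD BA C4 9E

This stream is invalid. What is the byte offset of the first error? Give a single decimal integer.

Answer: 2

Derivation:
Byte[0]=E8: 3-byte lead, need 2 cont bytes. acc=0x8
Byte[1]=BE: continuation. acc=(acc<<6)|0x3E=0x23E
Byte[2]=6D: expected 10xxxxxx continuation. INVALID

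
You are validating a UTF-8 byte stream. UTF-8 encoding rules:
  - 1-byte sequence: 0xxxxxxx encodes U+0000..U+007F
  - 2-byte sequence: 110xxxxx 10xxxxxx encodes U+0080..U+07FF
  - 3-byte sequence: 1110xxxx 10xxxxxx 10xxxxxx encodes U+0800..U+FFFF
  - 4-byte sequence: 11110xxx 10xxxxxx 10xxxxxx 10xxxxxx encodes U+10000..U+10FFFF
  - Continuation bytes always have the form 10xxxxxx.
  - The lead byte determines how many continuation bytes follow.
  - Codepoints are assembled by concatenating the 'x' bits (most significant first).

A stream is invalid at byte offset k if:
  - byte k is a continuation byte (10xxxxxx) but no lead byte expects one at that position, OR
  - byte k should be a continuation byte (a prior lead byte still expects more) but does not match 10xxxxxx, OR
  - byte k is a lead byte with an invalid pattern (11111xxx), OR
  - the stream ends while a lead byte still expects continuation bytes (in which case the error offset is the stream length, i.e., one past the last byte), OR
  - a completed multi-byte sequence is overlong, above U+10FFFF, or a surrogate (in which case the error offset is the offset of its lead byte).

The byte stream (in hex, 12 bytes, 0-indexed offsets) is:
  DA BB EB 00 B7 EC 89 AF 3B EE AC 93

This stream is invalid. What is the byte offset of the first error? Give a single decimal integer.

Answer: 3

Derivation:
Byte[0]=DA: 2-byte lead, need 1 cont bytes. acc=0x1A
Byte[1]=BB: continuation. acc=(acc<<6)|0x3B=0x6BB
Completed: cp=U+06BB (starts at byte 0)
Byte[2]=EB: 3-byte lead, need 2 cont bytes. acc=0xB
Byte[3]=00: expected 10xxxxxx continuation. INVALID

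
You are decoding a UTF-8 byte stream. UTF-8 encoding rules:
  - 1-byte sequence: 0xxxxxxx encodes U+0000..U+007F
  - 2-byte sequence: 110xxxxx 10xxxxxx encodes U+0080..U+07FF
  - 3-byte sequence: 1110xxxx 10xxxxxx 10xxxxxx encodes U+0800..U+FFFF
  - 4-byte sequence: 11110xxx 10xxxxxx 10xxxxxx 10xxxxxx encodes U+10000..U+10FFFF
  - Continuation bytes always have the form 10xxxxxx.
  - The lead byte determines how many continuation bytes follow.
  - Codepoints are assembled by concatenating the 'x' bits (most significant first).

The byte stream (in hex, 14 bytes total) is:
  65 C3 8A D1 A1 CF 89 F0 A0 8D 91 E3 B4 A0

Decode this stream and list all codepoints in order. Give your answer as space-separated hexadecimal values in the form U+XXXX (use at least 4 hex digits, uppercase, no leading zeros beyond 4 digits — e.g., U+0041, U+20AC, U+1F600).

Answer: U+0065 U+00CA U+0461 U+03C9 U+20351 U+3D20

Derivation:
Byte[0]=65: 1-byte ASCII. cp=U+0065
Byte[1]=C3: 2-byte lead, need 1 cont bytes. acc=0x3
Byte[2]=8A: continuation. acc=(acc<<6)|0x0A=0xCA
Completed: cp=U+00CA (starts at byte 1)
Byte[3]=D1: 2-byte lead, need 1 cont bytes. acc=0x11
Byte[4]=A1: continuation. acc=(acc<<6)|0x21=0x461
Completed: cp=U+0461 (starts at byte 3)
Byte[5]=CF: 2-byte lead, need 1 cont bytes. acc=0xF
Byte[6]=89: continuation. acc=(acc<<6)|0x09=0x3C9
Completed: cp=U+03C9 (starts at byte 5)
Byte[7]=F0: 4-byte lead, need 3 cont bytes. acc=0x0
Byte[8]=A0: continuation. acc=(acc<<6)|0x20=0x20
Byte[9]=8D: continuation. acc=(acc<<6)|0x0D=0x80D
Byte[10]=91: continuation. acc=(acc<<6)|0x11=0x20351
Completed: cp=U+20351 (starts at byte 7)
Byte[11]=E3: 3-byte lead, need 2 cont bytes. acc=0x3
Byte[12]=B4: continuation. acc=(acc<<6)|0x34=0xF4
Byte[13]=A0: continuation. acc=(acc<<6)|0x20=0x3D20
Completed: cp=U+3D20 (starts at byte 11)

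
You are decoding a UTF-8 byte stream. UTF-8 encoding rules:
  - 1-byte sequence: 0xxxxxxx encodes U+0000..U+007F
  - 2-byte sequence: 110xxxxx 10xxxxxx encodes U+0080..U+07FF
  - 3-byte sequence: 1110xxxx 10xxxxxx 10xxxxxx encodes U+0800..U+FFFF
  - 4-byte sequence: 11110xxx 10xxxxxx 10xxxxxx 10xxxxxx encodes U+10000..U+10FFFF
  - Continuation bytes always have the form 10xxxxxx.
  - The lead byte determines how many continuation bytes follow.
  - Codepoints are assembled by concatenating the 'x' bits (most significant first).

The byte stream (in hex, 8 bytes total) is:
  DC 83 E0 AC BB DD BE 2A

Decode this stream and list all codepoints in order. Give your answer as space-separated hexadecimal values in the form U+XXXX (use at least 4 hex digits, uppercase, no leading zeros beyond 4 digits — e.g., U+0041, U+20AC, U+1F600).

Answer: U+0703 U+0B3B U+077E U+002A

Derivation:
Byte[0]=DC: 2-byte lead, need 1 cont bytes. acc=0x1C
Byte[1]=83: continuation. acc=(acc<<6)|0x03=0x703
Completed: cp=U+0703 (starts at byte 0)
Byte[2]=E0: 3-byte lead, need 2 cont bytes. acc=0x0
Byte[3]=AC: continuation. acc=(acc<<6)|0x2C=0x2C
Byte[4]=BB: continuation. acc=(acc<<6)|0x3B=0xB3B
Completed: cp=U+0B3B (starts at byte 2)
Byte[5]=DD: 2-byte lead, need 1 cont bytes. acc=0x1D
Byte[6]=BE: continuation. acc=(acc<<6)|0x3E=0x77E
Completed: cp=U+077E (starts at byte 5)
Byte[7]=2A: 1-byte ASCII. cp=U+002A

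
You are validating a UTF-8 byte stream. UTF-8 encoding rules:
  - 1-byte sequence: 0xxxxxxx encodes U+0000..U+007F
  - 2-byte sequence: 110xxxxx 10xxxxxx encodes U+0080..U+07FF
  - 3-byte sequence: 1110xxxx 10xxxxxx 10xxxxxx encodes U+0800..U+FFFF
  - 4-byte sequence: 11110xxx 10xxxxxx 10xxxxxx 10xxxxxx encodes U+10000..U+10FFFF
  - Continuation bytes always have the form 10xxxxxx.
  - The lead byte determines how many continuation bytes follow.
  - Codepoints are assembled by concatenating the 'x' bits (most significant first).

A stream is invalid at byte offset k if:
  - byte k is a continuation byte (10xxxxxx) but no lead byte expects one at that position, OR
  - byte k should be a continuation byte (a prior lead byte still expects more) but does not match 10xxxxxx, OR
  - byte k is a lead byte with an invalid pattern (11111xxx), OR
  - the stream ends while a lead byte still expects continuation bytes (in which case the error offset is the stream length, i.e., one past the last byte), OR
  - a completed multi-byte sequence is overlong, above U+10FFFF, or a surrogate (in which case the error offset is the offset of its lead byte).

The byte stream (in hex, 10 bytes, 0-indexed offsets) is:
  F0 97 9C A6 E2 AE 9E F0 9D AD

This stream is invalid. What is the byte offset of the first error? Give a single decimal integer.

Byte[0]=F0: 4-byte lead, need 3 cont bytes. acc=0x0
Byte[1]=97: continuation. acc=(acc<<6)|0x17=0x17
Byte[2]=9C: continuation. acc=(acc<<6)|0x1C=0x5DC
Byte[3]=A6: continuation. acc=(acc<<6)|0x26=0x17726
Completed: cp=U+17726 (starts at byte 0)
Byte[4]=E2: 3-byte lead, need 2 cont bytes. acc=0x2
Byte[5]=AE: continuation. acc=(acc<<6)|0x2E=0xAE
Byte[6]=9E: continuation. acc=(acc<<6)|0x1E=0x2B9E
Completed: cp=U+2B9E (starts at byte 4)
Byte[7]=F0: 4-byte lead, need 3 cont bytes. acc=0x0
Byte[8]=9D: continuation. acc=(acc<<6)|0x1D=0x1D
Byte[9]=AD: continuation. acc=(acc<<6)|0x2D=0x76D
Byte[10]: stream ended, expected continuation. INVALID

Answer: 10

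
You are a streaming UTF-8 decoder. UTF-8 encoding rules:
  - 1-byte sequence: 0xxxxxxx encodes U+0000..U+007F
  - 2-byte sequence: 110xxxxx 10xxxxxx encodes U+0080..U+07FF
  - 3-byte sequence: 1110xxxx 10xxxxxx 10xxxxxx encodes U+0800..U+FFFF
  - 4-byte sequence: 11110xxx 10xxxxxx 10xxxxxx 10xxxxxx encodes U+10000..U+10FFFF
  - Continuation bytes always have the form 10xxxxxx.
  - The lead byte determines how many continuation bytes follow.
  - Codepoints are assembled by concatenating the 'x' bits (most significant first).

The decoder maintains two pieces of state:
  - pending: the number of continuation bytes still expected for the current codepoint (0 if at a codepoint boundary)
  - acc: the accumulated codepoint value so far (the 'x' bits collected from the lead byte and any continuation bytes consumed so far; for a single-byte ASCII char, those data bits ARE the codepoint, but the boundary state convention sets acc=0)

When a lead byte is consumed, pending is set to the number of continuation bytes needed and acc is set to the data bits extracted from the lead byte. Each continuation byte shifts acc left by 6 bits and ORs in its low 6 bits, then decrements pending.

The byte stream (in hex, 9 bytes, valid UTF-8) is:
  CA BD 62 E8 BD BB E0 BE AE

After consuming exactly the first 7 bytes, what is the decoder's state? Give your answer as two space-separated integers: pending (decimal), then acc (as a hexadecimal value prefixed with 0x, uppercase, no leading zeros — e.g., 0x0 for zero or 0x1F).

Byte[0]=CA: 2-byte lead. pending=1, acc=0xA
Byte[1]=BD: continuation. acc=(acc<<6)|0x3D=0x2BD, pending=0
Byte[2]=62: 1-byte. pending=0, acc=0x0
Byte[3]=E8: 3-byte lead. pending=2, acc=0x8
Byte[4]=BD: continuation. acc=(acc<<6)|0x3D=0x23D, pending=1
Byte[5]=BB: continuation. acc=(acc<<6)|0x3B=0x8F7B, pending=0
Byte[6]=E0: 3-byte lead. pending=2, acc=0x0

Answer: 2 0x0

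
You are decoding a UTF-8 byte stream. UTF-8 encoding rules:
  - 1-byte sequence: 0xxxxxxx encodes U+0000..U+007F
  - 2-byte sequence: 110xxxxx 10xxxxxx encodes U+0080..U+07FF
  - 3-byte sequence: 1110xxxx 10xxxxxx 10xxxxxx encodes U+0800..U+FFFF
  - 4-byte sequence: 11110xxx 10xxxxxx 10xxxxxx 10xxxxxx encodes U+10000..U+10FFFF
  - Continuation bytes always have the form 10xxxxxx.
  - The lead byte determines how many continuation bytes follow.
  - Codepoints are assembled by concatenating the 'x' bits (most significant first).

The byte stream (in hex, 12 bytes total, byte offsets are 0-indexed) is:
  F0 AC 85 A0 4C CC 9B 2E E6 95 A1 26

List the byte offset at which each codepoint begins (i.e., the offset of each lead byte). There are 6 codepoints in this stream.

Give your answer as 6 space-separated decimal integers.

Byte[0]=F0: 4-byte lead, need 3 cont bytes. acc=0x0
Byte[1]=AC: continuation. acc=(acc<<6)|0x2C=0x2C
Byte[2]=85: continuation. acc=(acc<<6)|0x05=0xB05
Byte[3]=A0: continuation. acc=(acc<<6)|0x20=0x2C160
Completed: cp=U+2C160 (starts at byte 0)
Byte[4]=4C: 1-byte ASCII. cp=U+004C
Byte[5]=CC: 2-byte lead, need 1 cont bytes. acc=0xC
Byte[6]=9B: continuation. acc=(acc<<6)|0x1B=0x31B
Completed: cp=U+031B (starts at byte 5)
Byte[7]=2E: 1-byte ASCII. cp=U+002E
Byte[8]=E6: 3-byte lead, need 2 cont bytes. acc=0x6
Byte[9]=95: continuation. acc=(acc<<6)|0x15=0x195
Byte[10]=A1: continuation. acc=(acc<<6)|0x21=0x6561
Completed: cp=U+6561 (starts at byte 8)
Byte[11]=26: 1-byte ASCII. cp=U+0026

Answer: 0 4 5 7 8 11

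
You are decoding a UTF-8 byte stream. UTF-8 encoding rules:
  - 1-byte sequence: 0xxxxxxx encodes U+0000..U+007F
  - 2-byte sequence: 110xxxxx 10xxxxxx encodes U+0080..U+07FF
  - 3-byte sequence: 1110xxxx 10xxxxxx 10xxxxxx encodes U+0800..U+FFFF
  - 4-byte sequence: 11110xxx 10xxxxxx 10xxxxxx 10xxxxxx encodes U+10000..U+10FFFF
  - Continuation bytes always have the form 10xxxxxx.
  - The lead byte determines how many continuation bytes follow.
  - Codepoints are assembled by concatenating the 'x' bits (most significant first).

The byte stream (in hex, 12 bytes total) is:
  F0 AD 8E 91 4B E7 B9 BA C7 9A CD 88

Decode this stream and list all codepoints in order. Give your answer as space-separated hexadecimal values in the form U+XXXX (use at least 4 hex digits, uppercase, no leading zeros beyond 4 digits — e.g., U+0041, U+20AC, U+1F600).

Byte[0]=F0: 4-byte lead, need 3 cont bytes. acc=0x0
Byte[1]=AD: continuation. acc=(acc<<6)|0x2D=0x2D
Byte[2]=8E: continuation. acc=(acc<<6)|0x0E=0xB4E
Byte[3]=91: continuation. acc=(acc<<6)|0x11=0x2D391
Completed: cp=U+2D391 (starts at byte 0)
Byte[4]=4B: 1-byte ASCII. cp=U+004B
Byte[5]=E7: 3-byte lead, need 2 cont bytes. acc=0x7
Byte[6]=B9: continuation. acc=(acc<<6)|0x39=0x1F9
Byte[7]=BA: continuation. acc=(acc<<6)|0x3A=0x7E7A
Completed: cp=U+7E7A (starts at byte 5)
Byte[8]=C7: 2-byte lead, need 1 cont bytes. acc=0x7
Byte[9]=9A: continuation. acc=(acc<<6)|0x1A=0x1DA
Completed: cp=U+01DA (starts at byte 8)
Byte[10]=CD: 2-byte lead, need 1 cont bytes. acc=0xD
Byte[11]=88: continuation. acc=(acc<<6)|0x08=0x348
Completed: cp=U+0348 (starts at byte 10)

Answer: U+2D391 U+004B U+7E7A U+01DA U+0348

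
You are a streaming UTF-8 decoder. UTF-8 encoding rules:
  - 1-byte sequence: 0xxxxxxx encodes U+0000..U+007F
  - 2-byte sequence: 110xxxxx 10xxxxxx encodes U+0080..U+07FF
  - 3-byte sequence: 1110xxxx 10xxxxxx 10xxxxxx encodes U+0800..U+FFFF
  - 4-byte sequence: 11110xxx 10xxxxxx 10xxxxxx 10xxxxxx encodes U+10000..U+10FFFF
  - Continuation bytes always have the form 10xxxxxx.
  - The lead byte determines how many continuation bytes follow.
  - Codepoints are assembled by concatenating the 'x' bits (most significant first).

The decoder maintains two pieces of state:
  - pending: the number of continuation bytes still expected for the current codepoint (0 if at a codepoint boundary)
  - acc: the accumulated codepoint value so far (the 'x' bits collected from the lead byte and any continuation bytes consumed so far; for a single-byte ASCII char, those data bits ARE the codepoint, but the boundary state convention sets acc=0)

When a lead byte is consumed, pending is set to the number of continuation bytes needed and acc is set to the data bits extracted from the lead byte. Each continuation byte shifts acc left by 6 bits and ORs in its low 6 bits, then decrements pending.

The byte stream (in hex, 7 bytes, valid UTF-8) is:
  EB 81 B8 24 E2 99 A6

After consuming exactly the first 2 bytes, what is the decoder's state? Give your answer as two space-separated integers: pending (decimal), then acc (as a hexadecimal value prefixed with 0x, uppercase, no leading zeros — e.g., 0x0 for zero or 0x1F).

Answer: 1 0x2C1

Derivation:
Byte[0]=EB: 3-byte lead. pending=2, acc=0xB
Byte[1]=81: continuation. acc=(acc<<6)|0x01=0x2C1, pending=1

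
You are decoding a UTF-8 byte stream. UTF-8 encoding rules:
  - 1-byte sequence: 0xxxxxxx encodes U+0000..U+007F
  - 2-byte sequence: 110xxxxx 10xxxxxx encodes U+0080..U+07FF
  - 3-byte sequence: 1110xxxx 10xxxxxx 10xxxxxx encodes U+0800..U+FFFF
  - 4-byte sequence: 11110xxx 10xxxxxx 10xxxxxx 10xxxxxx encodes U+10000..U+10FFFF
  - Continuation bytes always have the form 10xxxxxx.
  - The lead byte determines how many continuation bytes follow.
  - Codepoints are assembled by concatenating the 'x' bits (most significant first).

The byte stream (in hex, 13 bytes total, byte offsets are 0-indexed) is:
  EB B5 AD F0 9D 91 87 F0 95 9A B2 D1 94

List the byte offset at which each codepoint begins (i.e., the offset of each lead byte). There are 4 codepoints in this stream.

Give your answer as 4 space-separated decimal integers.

Byte[0]=EB: 3-byte lead, need 2 cont bytes. acc=0xB
Byte[1]=B5: continuation. acc=(acc<<6)|0x35=0x2F5
Byte[2]=AD: continuation. acc=(acc<<6)|0x2D=0xBD6D
Completed: cp=U+BD6D (starts at byte 0)
Byte[3]=F0: 4-byte lead, need 3 cont bytes. acc=0x0
Byte[4]=9D: continuation. acc=(acc<<6)|0x1D=0x1D
Byte[5]=91: continuation. acc=(acc<<6)|0x11=0x751
Byte[6]=87: continuation. acc=(acc<<6)|0x07=0x1D447
Completed: cp=U+1D447 (starts at byte 3)
Byte[7]=F0: 4-byte lead, need 3 cont bytes. acc=0x0
Byte[8]=95: continuation. acc=(acc<<6)|0x15=0x15
Byte[9]=9A: continuation. acc=(acc<<6)|0x1A=0x55A
Byte[10]=B2: continuation. acc=(acc<<6)|0x32=0x156B2
Completed: cp=U+156B2 (starts at byte 7)
Byte[11]=D1: 2-byte lead, need 1 cont bytes. acc=0x11
Byte[12]=94: continuation. acc=(acc<<6)|0x14=0x454
Completed: cp=U+0454 (starts at byte 11)

Answer: 0 3 7 11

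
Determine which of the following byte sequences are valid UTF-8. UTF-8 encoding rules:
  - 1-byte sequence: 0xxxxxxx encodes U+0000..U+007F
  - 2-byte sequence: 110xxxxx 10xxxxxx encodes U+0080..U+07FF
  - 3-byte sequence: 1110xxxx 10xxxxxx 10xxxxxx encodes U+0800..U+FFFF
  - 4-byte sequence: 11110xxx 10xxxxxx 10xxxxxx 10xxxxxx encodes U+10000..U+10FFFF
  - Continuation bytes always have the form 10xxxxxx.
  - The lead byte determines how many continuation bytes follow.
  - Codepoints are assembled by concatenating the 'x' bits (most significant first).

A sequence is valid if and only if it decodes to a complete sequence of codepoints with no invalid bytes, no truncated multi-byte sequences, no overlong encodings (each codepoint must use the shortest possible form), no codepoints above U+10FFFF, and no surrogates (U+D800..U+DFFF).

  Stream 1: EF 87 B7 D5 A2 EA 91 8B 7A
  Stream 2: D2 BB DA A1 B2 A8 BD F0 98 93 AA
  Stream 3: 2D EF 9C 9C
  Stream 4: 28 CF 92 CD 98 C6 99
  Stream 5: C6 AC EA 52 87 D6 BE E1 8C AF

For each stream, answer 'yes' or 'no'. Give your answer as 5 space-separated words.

Stream 1: decodes cleanly. VALID
Stream 2: error at byte offset 4. INVALID
Stream 3: decodes cleanly. VALID
Stream 4: decodes cleanly. VALID
Stream 5: error at byte offset 3. INVALID

Answer: yes no yes yes no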